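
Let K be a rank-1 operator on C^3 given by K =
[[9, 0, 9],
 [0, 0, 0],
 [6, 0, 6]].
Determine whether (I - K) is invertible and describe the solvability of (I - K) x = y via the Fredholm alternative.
(I - K) is invertible (det(I - K) = -14 ≠ 0), so for every y in C^3 the equation (I - K) x = y has a unique solution.

K has rank 1, so it is an outer product K = u v^T: every row of K is a multiple of one row vector. Reading off the entries, u = (3, 0, 2) and v = (3, 0, 3) (row i of K equals u_i·v^T). A rank-one matrix u v^T satisfies K u = u (v·u) and kills the (2)-dimensional subspace v^⊥, so its characteristic polynomial is lambda^2 (lambda - v·u) with v·u = tr K = 15. Hence the eigenvalues of I - K are 1 (multiplicity 2) and 1 - (15) = -14, so det(I - K) = -14. (Direct check: I - K =
[[-8, 0, -9],
 [0, 1, 0],
 [-6, 0, -5]]
has determinant -14.) The finite-dimensional Fredholm alternative says: either (I - K) is invertible, or ker(I - K) ≠ {0} and then range(I - K) = ker((I - K)^*)^⊥, with dim ker(I - K) = dim ker((I - K)^*). Since det(I - K) ≠ 0, 1 is not an eigenvalue of K and ker(I - K) = {0}, so we are in the first case: for every y there is a unique x = (I - K)^(-1) y. Explicitly, by the Sherman–Morrison formula, (I - u v^T)^(-1) = I + u v^T/(1 - v·u), i.e. (I - K)^(-1) = I + K/(-14).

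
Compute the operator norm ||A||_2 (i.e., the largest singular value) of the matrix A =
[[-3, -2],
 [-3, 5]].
||A||_2 = sqrt((47 + sqrt(445))/2) ≈ 5.835 (= sqrt(largest eigenvalue of A^T A))

||A||_2 = sigma_max(A) = sqrt(lambda_max(A^T A)). Form the symmetric matrix M = A^T A =
[[18, -9],
 [-9, 29]].
Its characteristic polynomial (trace, determinant of M give the coefficients) is
  p(λ) = det(λ I - M) = λ^2 - 47λ + 441.
For λ^2 - 47λ + 441 the discriminant is 445. It is nonnegative but not a perfect square, so the roots are real and irrational: λ = (47 ± sqrt(445))/2 ≈ 34.0475, 12.9525.
So the eigenvalues of A^T A are ≈ 12.9525, 34.0475 (all ≥ 0, as they must be for A^T A). The largest is λ_max = (47 + sqrt(445))/2 ≈ 34.0475, hence ||A||_2 = sqrt(λ_max) = sqrt((47 + sqrt(445))/2) ≈ 5.835.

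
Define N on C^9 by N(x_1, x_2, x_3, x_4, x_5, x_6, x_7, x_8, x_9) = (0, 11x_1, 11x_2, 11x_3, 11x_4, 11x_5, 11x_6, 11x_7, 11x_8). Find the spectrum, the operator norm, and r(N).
sigma(N) = {0}; ||N|| = 11; r(N) = 0. (N is nilpotent with N^9 = 0.)

On C^9, N is a strictly lower-triangular matrix with 11 on the subdiagonal and zeros elsewhere, so its characteristic polynomial is lambda^9 and every eigenvalue is 0: sigma(N) = {0}. For the operator norm, N e_i = 11e_{i+1} for i = 1, ..., 8 and N e_9 = 0, so the singular values of N are 11 (with multiplicity 8) and 0; hence ||N|| = 11. The spectral radius r(N) = max|lambda| = 0. Note ||N|| > r(N) — characteristic of non-normal nilpotent operators. Indeed N^9 = 0.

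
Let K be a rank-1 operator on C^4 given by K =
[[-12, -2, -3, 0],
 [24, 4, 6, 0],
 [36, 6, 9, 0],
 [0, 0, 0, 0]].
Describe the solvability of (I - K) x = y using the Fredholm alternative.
(I - K) is singular (det(I - K) = 0, i.e. 1 ∈ sigma(K)). (I - K) x = y is solvable iff y ⊥ ker((I - K)^*) = span{(-12, -2, -3, 0)}, i.e. iff -12y_1 - 2y_2 - 3y_3 = 0. When solvable, the solutions are x = y + c·(1, -2, -3, 0), c arbitrary (ker(I - K) = span{(1, -2, -3, 0)}, dimension 1).

K has rank 1, so it is an outer product K = u v^T: every row of K is a multiple of one row vector. Reading off the entries, u = (1, -2, -3, 0) and v = (-12, -2, -3, 0) (row i of K equals u_i·v^T). A rank-one matrix u v^T satisfies K u = u (v·u) and kills the (3)-dimensional subspace v^⊥, so its characteristic polynomial is lambda^3 (lambda - v·u) with v·u = tr K = 1. Hence the eigenvalues of I - K are 1 (multiplicity 3) and 1 - (1) = 0, so det(I - K) = 0. (Direct check: I - K =
[[13, 2, 3, 0],
 [-24, -3, -6, 0],
 [-36, -6, -8, 0],
 [0, 0, 0, 1]]
has determinant 0.) So 1 is an eigenvalue of K and (I - K) is not invertible. The finite-dimensional Fredholm alternative says: either (I - K) is invertible, or ker(I - K) ≠ {0} and then range(I - K) = ker((I - K)^*)^⊥, with dim ker(I - K) = dim ker((I - K)^*). We are in the second case, so we need both kernels. Kernel of I - K: (I - K) u = u - u (v·u) = u - u = 0, so ker(I - K) = span{u} = span{(1, -2, -3, 0)} (it is exactly 1-dimensional because rank(I - K) = 3). Kernel of the adjoint: K is real, so (I - K)^* = I - K^T = I - v u^T, and (I - v u^T) v = v - v (u·v) = 0; hence ker((I - K)^*) = span{v} = span{(-12, -2, -3, 0)}. Therefore (I - K) x = y is solvable iff <y, v> = 0, i.e. iff -12y_1 - 2y_2 - 3y_3 = 0. When this holds, K y = u (v·y) = 0, so (I - K) y = y and x = y is a particular solution; the full solution set is the line x = y + c·u = y + c·(1, -2, -3, 0), c ∈ C.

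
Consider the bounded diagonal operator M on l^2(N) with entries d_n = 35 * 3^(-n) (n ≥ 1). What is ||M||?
||M|| = 35/3 (attained at n = 1)

For M diagonal, ||M|| = sup_n |d_n|. The sequence d_n = 35 * 3^(-n) is positive and strictly decreasing (ratio 3^(-1) < 1), so the supremum is d_1 = 35/3. Hence ||M|| = 35/3.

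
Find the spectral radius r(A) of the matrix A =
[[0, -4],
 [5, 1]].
r(A) = sqrt(20) ≈ 4.4721

The eigenvalues of A are the roots of its characteristic polynomial. With M = A (coefficients from the trace and determinant):
  p(λ) = det(λ I - M) = λ^2 - λ + 20.
For λ^2 - λ + 20 the discriminant is -79. It is negative, so the roots are the complex-conjugate pair λ = 1/2 ± (sqrt(79)/2) i ≈ 0.5 ± 4.4441i. For a conjugate pair the product of the roots equals the constant term, so |λ|^2 = 20 and |λ| = sqrt(20) ≈ 4.4721.
Thus the eigenvalues (to 4 decimals) are 0.5 ± 4.4441i (modulus 4.4721). The spectral radius is the largest modulus: r(A) = sqrt(20) ≈ 4.4721. (Cross-check: r(A) ≤ ||A||_2 ≈ 5.2348; equality holds whenever A is normal, though it can also hold for some non-normal A.)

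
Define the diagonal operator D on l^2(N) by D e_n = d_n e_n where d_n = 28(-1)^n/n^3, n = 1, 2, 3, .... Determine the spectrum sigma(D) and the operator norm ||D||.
sigma(D) = {28(-1)^n/n^3 : n ≥ 1} ∪ {0}; ||D|| = 28

A bounded diagonal operator on l^2 with diagonal entries d_n has spectrum equal to the closure of {d_n : n ≥ 1}: every d_n is an eigenvalue (with eigenvector e_n), so {d_n} ⊂ sigma(D); the spectrum is closed, so its closure is too; and for lambda not in the closure, (D - lambda I) has bounded inverse (the diagonal entries 1/(d_n - lambda) are bounded). For our sequence d_n = 28(-1)^n/n^3, n = 1, 2, 3, ...:
  - {d_n} = {28(-1)^n/n^3 : n ≥ 1}; the only limit point is 0
  - closure = {28(-1)^n/n^3 : n ≥ 1} ∪ {0}
For the norm: a diagonal operator has ||D|| = sup_n |d_n|. Here |d_n| = 28/n^3 is decreasing, so sup_n |d_n| = |d_1| = 28. So ||D|| = 28.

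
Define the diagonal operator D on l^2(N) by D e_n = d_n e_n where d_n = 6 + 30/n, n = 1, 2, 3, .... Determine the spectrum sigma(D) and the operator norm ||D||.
sigma(D) = {6 + 30/n : n ≥ 1} ∪ {6}; ||D|| = 36

A bounded diagonal operator on l^2 with diagonal entries d_n has spectrum equal to the closure of {d_n : n ≥ 1}: every d_n is an eigenvalue (with eigenvector e_n), so {d_n} ⊂ sigma(D); the spectrum is closed, so its closure is too; and for lambda not in the closure, (D - lambda I) has bounded inverse (the diagonal entries 1/(d_n - lambda) are bounded). For our sequence d_n = 6 + 30/n, n = 1, 2, 3, ...:
  - {d_n} = {6 + 30/n : n ≥ 1}; the only limit point is 6
  - closure = {6 + 30/n : n ≥ 1} ∪ {6}
For the norm: a diagonal operator has ||D|| = sup_n |d_n|. Here d_n = 6 + 30/n is positive and decreasing, so sup_n |d_n| = d_1 = 6 + 30 = 36. So ||D|| = 36.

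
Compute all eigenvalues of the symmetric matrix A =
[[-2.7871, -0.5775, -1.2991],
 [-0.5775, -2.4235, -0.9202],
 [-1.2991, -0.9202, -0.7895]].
sigma(A) ≈ {-4, -2, 0}

A is real symmetric, so its spectrum consists of real eigenvalues. Expanding the characteristic polynomial of the displayed matrix gives
  det(λ I - A) = p(λ) = λ^3 + (6)λ^2 + (8)λ + (0).
Solving p(λ) = 0 yields eigenvalues ≈ -4, -2, 0. (A is shown rounded to 4 decimals, so these recover the underlying integer eigenvalues to within that precision.)
Verification: the trace of A = -6 equals the sum of eigenvalues -6, and det(A) ≈ -0.0001 matches the eigenvalue product 0.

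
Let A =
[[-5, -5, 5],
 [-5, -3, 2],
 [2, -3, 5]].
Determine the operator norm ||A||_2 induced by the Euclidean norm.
||A||_2 ≈ 10.9835 (= sqrt(largest eigenvalue of A^T A))

||A||_2 = sigma_max(A) = sqrt(lambda_max(A^T A)). Form the symmetric matrix M = A^T A =
[[54, 34, -25],
 [34, 43, -46],
 [-25, -46, 54]].
Its characteristic polynomial (trace, sum of principal 2x2 minors, determinant of M give the coefficients) is
  p(λ) = det(λ I - M) = λ^3 - 151λ^2 + 3663λ - 25.
No integer candidate from the rational root theorem (±divisors of 25) is a root, so the roots are irrational. The cubic discriminant is Δ = 109244358656 > 0, so there are three distinct real roots. p(0) = -25 and p(1) = 3488 have opposite signs, so a root lies in (0, 1); Newton's method refines it to λ ≈ 0.0068. p(30) = 965 and p(31) = -1792 have opposite signs, so a root lies in (30, 31); Newton's method refines it to λ ≈ 30.355. p(120) = -6865 and p(121) = 3968 have opposite signs, so a root lies in (120, 121); Newton's method refines it to λ ≈ 120.6382. Check (Vieta): the three roots sum to 151, matching tr M = 151.
So the eigenvalues of A^T A are ≈ 0.0068, 30.355, 120.6382 (all ≥ 0, as they must be for A^T A). The largest is λ_max ≈ 120.6382, hence ||A||_2 = sqrt(λ_max) ≈ 10.9835.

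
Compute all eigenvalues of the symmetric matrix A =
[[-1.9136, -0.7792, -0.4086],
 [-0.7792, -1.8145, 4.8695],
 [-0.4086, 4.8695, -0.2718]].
sigma(A) ≈ {-6, -2, 4}

A is real symmetric, so its spectrum consists of real eigenvalues. Expanding the characteristic polynomial of the displayed matrix gives
  det(λ I - A) = p(λ) = λ^3 + (4)λ^2 + (-20)λ + (-48).
Solving p(λ) = 0 yields eigenvalues ≈ -6, -2, 4. (A is shown rounded to 4 decimals, so these recover the underlying integer eigenvalues to within that precision.)
Verification: the trace of A = -4 equals the sum of eigenvalues -4, and det(A) ≈ 48.0003 matches the eigenvalue product 48.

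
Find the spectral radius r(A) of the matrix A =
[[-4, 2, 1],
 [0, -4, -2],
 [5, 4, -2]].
r(A) ≈ 5.9103

The eigenvalues of A are the roots of its characteristic polynomial. With M = A (coefficients from the trace, the sum of principal 2x2 minors, and det A):
  p(λ) = det(λ I - M) = λ^3 + 10λ^2 + 35λ + 64.
No integer candidate from the rational root theorem (±divisors of 64) is a root, so the roots are irrational. The cubic discriminant is Δ = -12392 < 0, so there is one real root and a complex-conjugate pair. p(-6) = -2 and p(-5) = 14 have opposite signs, so a root lies in (-6, -5); Newton's method refines it to λ ≈ -5.9103. Dividing out (λ - (-5.9103)) leaves approximately λ^2 + 4.0897λ + 10.8286. For λ^2 + 4.0897λ + 10.8286 the discriminant is -26.5885. It is negative, so the remaining roots are the complex-conjugate pair λ ≈ -2.0449 ± 2.5782i. Their product equals the constant term, so |λ|^2 ≈ 10.8286 and |λ| ≈ 3.2907.
Thus the eigenvalues (to 4 decimals) are -5.9103 (modulus 5.9103); -2.0449 ± 2.5782i (modulus 3.2907). The spectral radius is the largest modulus: r(A) ≈ 5.9103. (Cross-check: r(A) ≤ ||A||_2 ≈ 7.2842; equality holds whenever A is normal, though it can also hold for some non-normal A.)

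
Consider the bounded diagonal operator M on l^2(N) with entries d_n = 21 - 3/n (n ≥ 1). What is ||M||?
||M|| = 21

For a diagonal operator on l^2 with entries d_n, ||M|| = sup_n |d_n|. Here d_1 = 18, d_2 = 39/2, ..., and d_n = 21 - 3/n increases monotonically toward 21. All terms lie in [18, 21), so |d_n| = d_n and the supremum is the limit 21, which is not attained by any individual d_n. Hence ||M|| = 21.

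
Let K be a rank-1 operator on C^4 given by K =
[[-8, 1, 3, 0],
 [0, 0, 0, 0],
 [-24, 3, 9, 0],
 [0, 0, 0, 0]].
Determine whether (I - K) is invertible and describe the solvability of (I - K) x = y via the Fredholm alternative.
(I - K) is singular (det(I - K) = 0, i.e. 1 ∈ sigma(K)). (I - K) x = y is solvable iff y ⊥ ker((I - K)^*) = span{(-8, 1, 3, 0)}, i.e. iff -8y_1 + y_2 + 3y_3 = 0. When solvable, the solutions are x = y + c·(1, 0, 3, 0), c arbitrary (ker(I - K) = span{(1, 0, 3, 0)}, dimension 1).

K has rank 1, so it is an outer product K = u v^T: every row of K is a multiple of one row vector. Reading off the entries, u = (1, 0, 3, 0) and v = (-8, 1, 3, 0) (row i of K equals u_i·v^T). A rank-one matrix u v^T satisfies K u = u (v·u) and kills the (3)-dimensional subspace v^⊥, so its characteristic polynomial is lambda^3 (lambda - v·u) with v·u = tr K = 1. Hence the eigenvalues of I - K are 1 (multiplicity 3) and 1 - (1) = 0, so det(I - K) = 0. (Direct check: I - K =
[[9, -1, -3, 0],
 [0, 1, 0, 0],
 [24, -3, -8, 0],
 [0, 0, 0, 1]]
has determinant 0.) So 1 is an eigenvalue of K and (I - K) is not invertible. The finite-dimensional Fredholm alternative says: either (I - K) is invertible, or ker(I - K) ≠ {0} and then range(I - K) = ker((I - K)^*)^⊥, with dim ker(I - K) = dim ker((I - K)^*). We are in the second case, so we need both kernels. Kernel of I - K: (I - K) u = u - u (v·u) = u - u = 0, so ker(I - K) = span{u} = span{(1, 0, 3, 0)} (it is exactly 1-dimensional because rank(I - K) = 3). Kernel of the adjoint: K is real, so (I - K)^* = I - K^T = I - v u^T, and (I - v u^T) v = v - v (u·v) = 0; hence ker((I - K)^*) = span{v} = span{(-8, 1, 3, 0)}. Therefore (I - K) x = y is solvable iff <y, v> = 0, i.e. iff -8y_1 + y_2 + 3y_3 = 0. When this holds, K y = u (v·y) = 0, so (I - K) y = y and x = y is a particular solution; the full solution set is the line x = y + c·u = y + c·(1, 0, 3, 0), c ∈ C.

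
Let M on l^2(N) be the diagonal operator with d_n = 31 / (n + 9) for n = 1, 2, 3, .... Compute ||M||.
||M|| = 31/10 (attained at n = 1)

For M diagonal, ||M|| = sup_n |d_n| = sup_n 31/(n + 9). This is positive and strictly decreasing in n, so the supremum is attained at n = 1: d_1 = 31/(1 + 9) = 31/10. Hence ||M|| = 31/10.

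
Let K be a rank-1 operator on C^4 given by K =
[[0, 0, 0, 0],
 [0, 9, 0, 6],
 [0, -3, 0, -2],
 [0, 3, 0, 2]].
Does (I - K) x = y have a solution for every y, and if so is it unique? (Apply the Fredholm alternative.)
(I - K) is invertible (det(I - K) = -10 ≠ 0), so for every y in C^4 the equation (I - K) x = y has a unique solution.

K has rank 1, so it is an outer product K = u v^T: every row of K is a multiple of one row vector. Reading off the entries, u = (0, -3, 1, -1) and v = (0, -3, 0, -2) (row i of K equals u_i·v^T). A rank-one matrix u v^T satisfies K u = u (v·u) and kills the (3)-dimensional subspace v^⊥, so its characteristic polynomial is lambda^3 (lambda - v·u) with v·u = tr K = 11. Hence the eigenvalues of I - K are 1 (multiplicity 3) and 1 - (11) = -10, so det(I - K) = -10. (Direct check: I - K =
[[1, 0, 0, 0],
 [0, -8, 0, -6],
 [0, 3, 1, 2],
 [0, -3, 0, -1]]
has determinant -10.) The finite-dimensional Fredholm alternative says: either (I - K) is invertible, or ker(I - K) ≠ {0} and then range(I - K) = ker((I - K)^*)^⊥, with dim ker(I - K) = dim ker((I - K)^*). Since det(I - K) ≠ 0, 1 is not an eigenvalue of K and ker(I - K) = {0}, so we are in the first case: for every y there is a unique x = (I - K)^(-1) y. Explicitly, by the Sherman–Morrison formula, (I - u v^T)^(-1) = I + u v^T/(1 - v·u), i.e. (I - K)^(-1) = I + K/(-10).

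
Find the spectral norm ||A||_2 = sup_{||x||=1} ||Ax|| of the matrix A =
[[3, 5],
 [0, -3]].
||A||_2 = sqrt((43 + sqrt(1525))/2) ≈ 6.4051 (= sqrt(largest eigenvalue of A^T A))

||A||_2 = sigma_max(A) = sqrt(lambda_max(A^T A)). Form the symmetric matrix M = A^T A =
[[9, 15],
 [15, 34]].
Its characteristic polynomial (trace, determinant of M give the coefficients) is
  p(λ) = det(λ I - M) = λ^2 - 43λ + 81.
For λ^2 - 43λ + 81 the discriminant is 1525. It is nonnegative but not a perfect square, so the roots are real and irrational: λ = (43 ± sqrt(1525))/2 ≈ 41.0256, 1.9744.
So the eigenvalues of A^T A are ≈ 1.9744, 41.0256 (all ≥ 0, as they must be for A^T A). The largest is λ_max = (43 + sqrt(1525))/2 ≈ 41.0256, hence ||A||_2 = sqrt(λ_max) = sqrt((43 + sqrt(1525))/2) ≈ 6.4051.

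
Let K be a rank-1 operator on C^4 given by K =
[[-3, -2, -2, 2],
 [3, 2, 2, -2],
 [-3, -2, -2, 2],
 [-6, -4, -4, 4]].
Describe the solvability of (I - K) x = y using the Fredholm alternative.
(I - K) is singular (det(I - K) = 0, i.e. 1 ∈ sigma(K)). (I - K) x = y is solvable iff y ⊥ ker((I - K)^*) = span{(-3, -2, -2, 2)}, i.e. iff -3y_1 - 2y_2 - 2y_3 + 2y_4 = 0. When solvable, the solutions are x = y + c·(1, -1, 1, 2), c arbitrary (ker(I - K) = span{(1, -1, 1, 2)}, dimension 1).

K has rank 1, so it is an outer product K = u v^T: every row of K is a multiple of one row vector. Reading off the entries, u = (1, -1, 1, 2) and v = (-3, -2, -2, 2) (row i of K equals u_i·v^T). A rank-one matrix u v^T satisfies K u = u (v·u) and kills the (3)-dimensional subspace v^⊥, so its characteristic polynomial is lambda^3 (lambda - v·u) with v·u = tr K = 1. Hence the eigenvalues of I - K are 1 (multiplicity 3) and 1 - (1) = 0, so det(I - K) = 0. (Direct check: I - K =
[[4, 2, 2, -2],
 [-3, -1, -2, 2],
 [3, 2, 3, -2],
 [6, 4, 4, -3]]
has determinant 0.) So 1 is an eigenvalue of K and (I - K) is not invertible. The finite-dimensional Fredholm alternative says: either (I - K) is invertible, or ker(I - K) ≠ {0} and then range(I - K) = ker((I - K)^*)^⊥, with dim ker(I - K) = dim ker((I - K)^*). We are in the second case, so we need both kernels. Kernel of I - K: (I - K) u = u - u (v·u) = u - u = 0, so ker(I - K) = span{u} = span{(1, -1, 1, 2)} (it is exactly 1-dimensional because rank(I - K) = 3). Kernel of the adjoint: K is real, so (I - K)^* = I - K^T = I - v u^T, and (I - v u^T) v = v - v (u·v) = 0; hence ker((I - K)^*) = span{v} = span{(-3, -2, -2, 2)}. Therefore (I - K) x = y is solvable iff <y, v> = 0, i.e. iff -3y_1 - 2y_2 - 2y_3 + 2y_4 = 0. When this holds, K y = u (v·y) = 0, so (I - K) y = y and x = y is a particular solution; the full solution set is the line x = y + c·u = y + c·(1, -1, 1, 2), c ∈ C.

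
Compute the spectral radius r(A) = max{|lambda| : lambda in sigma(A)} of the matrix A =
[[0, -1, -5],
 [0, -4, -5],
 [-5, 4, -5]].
r(A) ≈ 6.0997

The eigenvalues of A are the roots of its characteristic polynomial. With M = A (coefficients from the trace, the sum of principal 2x2 minors, and det A):
  p(λ) = det(λ I - M) = λ^3 + 9λ^2 + 15λ - 75.
No integer candidate from the rational root theorem (±divisors of 75) is a root, so the roots are irrational. The cubic discriminant is Δ = -110700 < 0, so there is one real root and a complex-conjugate pair. p(2) = -1 and p(3) = 78 have opposite signs, so a root lies in (2, 3); Newton's method refines it to λ ≈ 2.0158. Dividing out (λ - (2.0158)) leaves approximately λ^2 + 11.0158λ + 37.2058. For λ^2 + 11.0158λ + 37.2058 the discriminant is -27.4752. It is negative, so the remaining roots are the complex-conjugate pair λ ≈ -5.5079 ± 2.6208i. Their product equals the constant term, so |λ|^2 ≈ 37.2058 and |λ| ≈ 6.0997.
Thus the eigenvalues (to 4 decimals) are 2.0158 (modulus 2.0158); -5.5079 ± 2.6208i (modulus 6.0997). The spectral radius is the largest modulus: r(A) ≈ 6.0997. (Cross-check: r(A) ≤ ||A||_2 ≈ 9.2495; equality holds whenever A is normal, though it can also hold for some non-normal A.)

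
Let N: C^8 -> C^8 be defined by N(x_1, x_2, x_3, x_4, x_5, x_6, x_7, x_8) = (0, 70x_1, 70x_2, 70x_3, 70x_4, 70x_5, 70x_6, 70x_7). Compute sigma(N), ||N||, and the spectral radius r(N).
sigma(N) = {0}; ||N|| = 70; r(N) = 0. (N is nilpotent with N^8 = 0.)

On C^8, N is a strictly lower-triangular matrix with 70 on the subdiagonal and zeros elsewhere, so its characteristic polynomial is lambda^8 and every eigenvalue is 0: sigma(N) = {0}. For the operator norm, N e_i = 70e_{i+1} for i = 1, ..., 7 and N e_8 = 0, so the singular values of N are 70 (with multiplicity 7) and 0; hence ||N|| = 70. The spectral radius r(N) = max|lambda| = 0. Note ||N|| > r(N) — characteristic of non-normal nilpotent operators. Indeed N^8 = 0.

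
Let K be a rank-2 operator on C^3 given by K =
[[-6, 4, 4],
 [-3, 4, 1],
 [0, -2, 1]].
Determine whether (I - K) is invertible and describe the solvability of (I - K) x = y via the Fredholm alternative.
(I - K) is invertible (det(I - K) = -10 ≠ 0), so for every y in C^3 the equation (I - K) x = y has a unique solution.

K has rank 2 and factors as K = U V^T = u1 v1^T + u2 v2^T with u1 = (0, 1, -1), v1 = (0, 2, -1), u2 = (-2, -1, 0), v2 = (3, -2, -2) (multiplying out reproduces the displayed K). The nonzero eigenvalues of U V^T coincide with those of the 2 x 2 matrix G = V^T U = [[v1·u1, v1·u2], [v2·u1, v2·u2]] = [[3, -2], [0, -4]], and by the Sylvester determinant identity det(I_3 - U V^T) = det(I_2 - V^T U) = det([[-2, 2], [0, 5]]) = (-2)(5) - (2)(0) = -10. (Direct check: I - K =
[[7, -4, -4],
 [3, -3, -1],
 [0, 2, 0]]
has determinant -10.) The finite-dimensional Fredholm alternative says: either (I - K) is invertible, or ker(I - K) ≠ {0} and then range(I - K) = ker((I - K)^*)^⊥, with dim ker(I - K) = dim ker((I - K)^*). Since det(I - K) ≠ 0, 1 is not an eigenvalue of K and ker(I - K) = {0}, so we are in the first case: for every y there is a unique x = (I - K)^(-1) y. (Explicitly, by the Woodbury identity, (I - U V^T)^(-1) = I + U (I_2 - G)^(-1) V^T.)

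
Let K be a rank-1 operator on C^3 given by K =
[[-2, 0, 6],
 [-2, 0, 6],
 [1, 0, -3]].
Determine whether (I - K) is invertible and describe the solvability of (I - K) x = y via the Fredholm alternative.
(I - K) is invertible (det(I - K) = 6 ≠ 0), so for every y in C^3 the equation (I - K) x = y has a unique solution.

K has rank 1, so it is an outer product K = u v^T: every row of K is a multiple of one row vector. Reading off the entries, u = (-2, -2, 1) and v = (1, 0, -3) (row i of K equals u_i·v^T). A rank-one matrix u v^T satisfies K u = u (v·u) and kills the (2)-dimensional subspace v^⊥, so its characteristic polynomial is lambda^2 (lambda - v·u) with v·u = tr K = -5. Hence the eigenvalues of I - K are 1 (multiplicity 2) and 1 - (-5) = 6, so det(I - K) = 6. (Direct check: I - K =
[[3, 0, -6],
 [2, 1, -6],
 [-1, 0, 4]]
has determinant 6.) The finite-dimensional Fredholm alternative says: either (I - K) is invertible, or ker(I - K) ≠ {0} and then range(I - K) = ker((I - K)^*)^⊥, with dim ker(I - K) = dim ker((I - K)^*). Since det(I - K) ≠ 0, 1 is not an eigenvalue of K and ker(I - K) = {0}, so we are in the first case: for every y there is a unique x = (I - K)^(-1) y. Explicitly, by the Sherman–Morrison formula, (I - u v^T)^(-1) = I + u v^T/(1 - v·u), i.e. (I - K)^(-1) = I + K/(6).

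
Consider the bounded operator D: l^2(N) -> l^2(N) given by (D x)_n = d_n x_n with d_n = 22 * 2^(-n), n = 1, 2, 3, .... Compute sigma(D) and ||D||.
sigma(D) = {22 * 2^(-n) : n ≥ 1} ∪ {0}; ||D|| = 11

A bounded diagonal operator on l^2 with diagonal entries d_n has spectrum equal to the closure of {d_n : n ≥ 1}: every d_n is an eigenvalue (with eigenvector e_n), so {d_n} ⊂ sigma(D); the spectrum is closed, so its closure is too; and for lambda not in the closure, (D - lambda I) has bounded inverse (the diagonal entries 1/(d_n - lambda) are bounded). For our sequence d_n = 22 * 2^(-n), n = 1, 2, 3, ...:
  - {d_n} = {22 * 2^(-n) : n ≥ 1}; the only limit point is 0
  - closure = {22 * 2^(-n) : n ≥ 1} ∪ {0}
For the norm: a diagonal operator has ||D|| = sup_n |d_n|. Here d_n = 22 * 2^(-n) is positive and decreasing, so sup_n |d_n| = d_1 = 22/2 = 11. So ||D|| = 11.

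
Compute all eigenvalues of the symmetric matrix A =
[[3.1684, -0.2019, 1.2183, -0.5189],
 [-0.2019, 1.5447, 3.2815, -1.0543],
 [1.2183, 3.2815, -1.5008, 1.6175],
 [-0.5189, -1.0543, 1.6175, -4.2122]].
sigma(A) ≈ {-6, -2, 3, 4}

A is real symmetric, so its spectrum consists of real eigenvalues. Expanding the characteristic polynomial of the displayed matrix gives
  det(λ I - A) = p(λ) = λ^4 + (1)λ^3 + (-32)λ^2 + (12.0028)λ + (143.9986).
Solving p(λ) = 0 yields eigenvalues ≈ -6, -2, 3, 4. (A is shown rounded to 4 decimals, so these recover the underlying integer eigenvalues to within that precision.)
Verification: the trace of A = -1 equals the sum of eigenvalues -1, and det(A) ≈ 143.9986 matches the eigenvalue product 144.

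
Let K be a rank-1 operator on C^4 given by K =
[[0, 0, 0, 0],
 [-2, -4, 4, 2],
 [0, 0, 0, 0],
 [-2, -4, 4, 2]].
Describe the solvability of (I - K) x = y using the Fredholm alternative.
(I - K) is invertible (det(I - K) = 3 ≠ 0), so for every y in C^4 the equation (I - K) x = y has a unique solution.

K has rank 1, so it is an outer product K = u v^T: every row of K is a multiple of one row vector. Reading off the entries, u = (0, -2, 0, -2) and v = (1, 2, -2, -1) (row i of K equals u_i·v^T). A rank-one matrix u v^T satisfies K u = u (v·u) and kills the (3)-dimensional subspace v^⊥, so its characteristic polynomial is lambda^3 (lambda - v·u) with v·u = tr K = -2. Hence the eigenvalues of I - K are 1 (multiplicity 3) and 1 - (-2) = 3, so det(I - K) = 3. (Direct check: I - K =
[[1, 0, 0, 0],
 [2, 5, -4, -2],
 [0, 0, 1, 0],
 [2, 4, -4, -1]]
has determinant 3.) The finite-dimensional Fredholm alternative says: either (I - K) is invertible, or ker(I - K) ≠ {0} and then range(I - K) = ker((I - K)^*)^⊥, with dim ker(I - K) = dim ker((I - K)^*). Since det(I - K) ≠ 0, 1 is not an eigenvalue of K and ker(I - K) = {0}, so we are in the first case: for every y there is a unique x = (I - K)^(-1) y. Explicitly, by the Sherman–Morrison formula, (I - u v^T)^(-1) = I + u v^T/(1 - v·u), i.e. (I - K)^(-1) = I + K/(3).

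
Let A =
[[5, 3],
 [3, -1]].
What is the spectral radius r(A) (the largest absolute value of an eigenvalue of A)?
r(A) = (4 + sqrt(72))/2 ≈ 6.2426

The eigenvalues of A are the roots of its characteristic polynomial. With M = A (coefficients from the trace and determinant):
  p(λ) = det(λ I - M) = λ^2 - 4λ - 14.
For λ^2 - 4λ - 14 the discriminant is 72. It is nonnegative but not a perfect square, so the roots are real and irrational: λ = (4 ± sqrt(72))/2 ≈ 6.2426, -2.2426.
Thus the eigenvalues (to 4 decimals) are 6.2426 (modulus 6.2426); -2.2426 (modulus 2.2426). The spectral radius is the largest modulus: r(A) = (4 + sqrt(72))/2 ≈ 6.2426. (Cross-check: r(A) ≤ ||A||_2 ≈ 6.2426; equality holds whenever A is normal, though it can also hold for some non-normal A.)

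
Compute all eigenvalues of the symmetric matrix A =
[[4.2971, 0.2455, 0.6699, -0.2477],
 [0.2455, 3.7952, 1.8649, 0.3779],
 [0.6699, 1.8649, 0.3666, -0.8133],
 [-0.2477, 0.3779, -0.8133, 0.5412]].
sigma(A) ≈ {-1, 1, 4, 5}

A is real symmetric, so its spectrum consists of real eigenvalues. Expanding the characteristic polynomial of the displayed matrix gives
  det(λ I - A) = p(λ) = λ^4 + (-9)λ^3 + (19)λ^2 + (9)λ + (-20.0023).
Solving p(λ) = 0 yields eigenvalues ≈ -1, 1, 4, 5. (A is shown rounded to 4 decimals, so these recover the underlying integer eigenvalues to within that precision.)
Verification: the trace of A = 9 equals the sum of eigenvalues 9, and det(A) ≈ -20.0023 matches the eigenvalue product -20.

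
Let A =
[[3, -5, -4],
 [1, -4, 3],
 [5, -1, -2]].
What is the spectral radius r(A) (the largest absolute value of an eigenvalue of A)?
r(A) ≈ 5.1628

The eigenvalues of A are the roots of its characteristic polynomial. With M = A (coefficients from the trace, the sum of principal 2x2 minors, and det A):
  p(λ) = det(λ I - M) = λ^3 + 3λ^2 + 18λ + 128.
No integer candidate from the rational root theorem (±divisors of 128) is a root, so the roots are irrational. The cubic discriminant is Δ = -352188 < 0, so there is one real root and a complex-conjugate pair. p(-5) = -12 and p(-4) = 40 have opposite signs, so a root lies in (-5, -4); Newton's method refines it to λ ≈ -4.8022. Dividing out (λ - (-4.8022)) leaves approximately λ^2 - 1.8022λ + 26.6545. For λ^2 - 1.8022λ + 26.6545 the discriminant is -103.37. It is negative, so the remaining roots are the complex-conjugate pair λ ≈ 0.9011 ± 5.0836i. Their product equals the constant term, so |λ|^2 ≈ 26.6545 and |λ| ≈ 5.1628.
Thus the eigenvalues (to 4 decimals) are -4.8022 (modulus 4.8022); 0.9011 ± 5.0836i (modulus 5.1628). The spectral radius is the largest modulus: r(A) ≈ 5.1628. (Cross-check: r(A) ≤ ||A||_2 ≈ 8.4989; equality holds whenever A is normal, though it can also hold for some non-normal A.)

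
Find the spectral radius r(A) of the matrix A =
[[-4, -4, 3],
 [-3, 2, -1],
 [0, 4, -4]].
r(A) ≈ 6.569

The eigenvalues of A are the roots of its characteristic polynomial. With M = A (coefficients from the trace, the sum of principal 2x2 minors, and det A):
  p(λ) = det(λ I - M) = λ^3 + 6λ^2 - 8λ - 28.
No integer candidate from the rational root theorem (±divisors of 28) is a root, so the roots are irrational. The cubic discriminant is Δ = 31568 > 0, so there are three distinct real roots. p(-7) = -21 and p(-6) = 20 have opposite signs, so a root lies in (-7, -6); Newton's method refines it to λ ≈ -6.569. p(-2) = 4 and p(-1) = -15 have opposite signs, so a root lies in (-2, -1); Newton's method refines it to λ ≈ -1.7996. p(2) = -12 and p(3) = 29 have opposite signs, so a root lies in (2, 3); Newton's method refines it to λ ≈ 2.3686. Check (Vieta): the three roots sum to -6, matching tr M = -6.
Thus the eigenvalues (to 4 decimals) are -6.569 (modulus 6.569); -1.7996 (modulus 1.7996); 2.3686 (modulus 2.3686). The spectral radius is the largest modulus: r(A) ≈ 6.569. (Cross-check: r(A) ≤ ||A||_2 ≈ 8.1143; equality holds whenever A is normal, though it can also hold for some non-normal A.)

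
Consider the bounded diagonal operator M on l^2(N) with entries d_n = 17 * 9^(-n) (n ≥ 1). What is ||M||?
||M|| = 17/9 (attained at n = 1)

For M diagonal, ||M|| = sup_n |d_n|. The sequence d_n = 17 * 9^(-n) is positive and strictly decreasing (ratio 9^(-1) < 1), so the supremum is d_1 = 17/9. Hence ||M|| = 17/9.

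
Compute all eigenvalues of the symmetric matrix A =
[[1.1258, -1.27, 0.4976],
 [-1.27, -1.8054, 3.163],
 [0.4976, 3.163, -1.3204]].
sigma(A) ≈ {-5, 1, 2}

A is real symmetric, so its spectrum consists of real eigenvalues. Expanding the characteristic polynomial of the displayed matrix gives
  det(λ I - A) = p(λ) = λ^3 + (2)λ^2 + (-13)λ + (10).
Solving p(λ) = 0 yields eigenvalues ≈ -5, 1, 2. (A is shown rounded to 4 decimals, so these recover the underlying integer eigenvalues to within that precision.)
Verification: the trace of A = -2 equals the sum of eigenvalues -2, and det(A) ≈ -10.0004 matches the eigenvalue product -10.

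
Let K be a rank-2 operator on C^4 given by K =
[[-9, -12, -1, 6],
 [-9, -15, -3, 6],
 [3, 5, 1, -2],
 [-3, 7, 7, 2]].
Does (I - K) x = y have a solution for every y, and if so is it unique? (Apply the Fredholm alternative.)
(I - K) is invertible (det(I - K) = -13 ≠ 0), so for every y in C^4 the equation (I - K) x = y has a unique solution.

K has rank 2 and factors as K = U V^T = u1 v1^T + u2 v2^T with u1 = (3, 3, -1, 1), v1 = (-3, -2, 1, 2), u2 = (2, 3, -1, -3), v2 = (0, -3, -2, 0) (multiplying out reproduces the displayed K). The nonzero eigenvalues of U V^T coincide with those of the 2 x 2 matrix G = V^T U = [[v1·u1, v1·u2], [v2·u1, v2·u2]] = [[-14, -19], [-7, -7]], and by the Sylvester determinant identity det(I_4 - U V^T) = det(I_2 - V^T U) = det([[15, 19], [7, 8]]) = (15)(8) - (19)(7) = -13. (Direct check: I - K =
[[10, 12, 1, -6],
 [9, 16, 3, -6],
 [-3, -5, 0, 2],
 [3, -7, -7, -1]]
has determinant -13.) The finite-dimensional Fredholm alternative says: either (I - K) is invertible, or ker(I - K) ≠ {0} and then range(I - K) = ker((I - K)^*)^⊥, with dim ker(I - K) = dim ker((I - K)^*). Since det(I - K) ≠ 0, 1 is not an eigenvalue of K and ker(I - K) = {0}, so we are in the first case: for every y there is a unique x = (I - K)^(-1) y. (Explicitly, by the Woodbury identity, (I - U V^T)^(-1) = I + U (I_2 - G)^(-1) V^T.)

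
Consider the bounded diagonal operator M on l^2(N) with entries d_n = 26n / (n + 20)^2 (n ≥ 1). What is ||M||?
||M|| = 13/40 (attained at n = 20)

For M diagonal, ||M|| = sup_n |d_n|. Treat f(x) = 26x / (x + 20)^2 for real x > 0. By the quotient rule, f'(x) = 26(20 - x)/(x + 20)^3, which is positive for x < 20 and negative for x > 20. So f has a unique maximum at x = 20, and since 20 is a positive integer, the supremum over n ≥ 1 is attained at n = 20: d_20 = 26·20/(20 + 20)^2 = 26·20/1600 = 13/40. Hence ||M|| = 13/40.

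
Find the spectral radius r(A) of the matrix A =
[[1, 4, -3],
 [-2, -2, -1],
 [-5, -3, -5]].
r(A) ≈ 7.0178

The eigenvalues of A are the roots of its characteristic polynomial. With M = A (coefficients from the trace, the sum of principal 2x2 minors, and det A):
  p(λ) = det(λ I - M) = λ^3 + 6λ^2 - 7λ + 1.
No integer candidate from the rational root theorem (±divisors of 1) is a root, so the roots are irrational. The cubic discriminant is Δ = 1489 > 0, so there are three distinct real roots. p(-8) = -71 and p(-7) = 1 have opposite signs, so a root lies in (-8, -7); Newton's method refines it to λ ≈ -7.0178. p(0) = 1 and p(0.5) = -0.875 have opposite signs, so a root lies in (0, 0.5); Newton's method refines it to λ ≈ 0.1676. p(0.5) = -0.875 and p(1) = 1 have opposite signs, so a root lies in (0.5, 1); Newton's method refines it to λ ≈ 0.8502. Check (Vieta): the three roots sum to -6, matching tr M = -6.
Thus the eigenvalues (to 4 decimals) are -7.0178 (modulus 7.0178); 0.1676 (modulus 0.1676); 0.8502 (modulus 0.8502). The spectral radius is the largest modulus: r(A) ≈ 7.0178. (Cross-check: r(A) ≤ ||A||_2 ≈ 8.1915; equality holds whenever A is normal, though it can also hold for some non-normal A.)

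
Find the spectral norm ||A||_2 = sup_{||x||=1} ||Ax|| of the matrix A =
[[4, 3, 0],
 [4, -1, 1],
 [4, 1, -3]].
||A||_2 ≈ 7.3036 (= sqrt(largest eigenvalue of A^T A))

||A||_2 = sigma_max(A) = sqrt(lambda_max(A^T A)). Form the symmetric matrix M = A^T A =
[[48, 12, -8],
 [12, 11, -4],
 [-8, -4, 10]].
Its characteristic polynomial (trace, sum of principal 2x2 minors, determinant of M give the coefficients) is
  p(λ) = det(λ I - M) = λ^3 - 69λ^2 + 894λ - 3136.
No integer candidate from the rational root theorem (±divisors of 3136) is a root, so the roots are irrational. The cubic discriminant is Δ = 42797700 > 0, so there are three distinct real roots. p(6) = -40 and p(7) = 84 have opposite signs, so a root lies in (6, 7); Newton's method refines it to λ ≈ 6.2478. p(9) = 50 and p(10) = -96 have opposite signs, so a root lies in (9, 10); Newton's method refines it to λ ≈ 9.4097. p(53) = -698 and p(54) = 1400 have opposite signs, so a root lies in (53, 54); Newton's method refines it to λ ≈ 53.3425. Check (Vieta): the three roots sum to 69, matching tr M = 69.
So the eigenvalues of A^T A are ≈ 6.2478, 9.4097, 53.3425 (all ≥ 0, as they must be for A^T A). The largest is λ_max ≈ 53.3425, hence ||A||_2 = sqrt(λ_max) ≈ 7.3036.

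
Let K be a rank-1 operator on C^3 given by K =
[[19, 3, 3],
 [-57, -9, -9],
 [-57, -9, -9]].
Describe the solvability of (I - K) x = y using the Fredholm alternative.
(I - K) is singular (det(I - K) = 0, i.e. 1 ∈ sigma(K)). (I - K) x = y is solvable iff y ⊥ ker((I - K)^*) = span{(19, 3, 3)}, i.e. iff 19y_1 + 3y_2 + 3y_3 = 0. When solvable, the solutions are x = y + c·(1, -3, -3), c arbitrary (ker(I - K) = span{(1, -3, -3)}, dimension 1).

K has rank 1, so it is an outer product K = u v^T: every row of K is a multiple of one row vector. Reading off the entries, u = (1, -3, -3) and v = (19, 3, 3) (row i of K equals u_i·v^T). A rank-one matrix u v^T satisfies K u = u (v·u) and kills the (2)-dimensional subspace v^⊥, so its characteristic polynomial is lambda^2 (lambda - v·u) with v·u = tr K = 1. Hence the eigenvalues of I - K are 1 (multiplicity 2) and 1 - (1) = 0, so det(I - K) = 0. (Direct check: I - K =
[[-18, -3, -3],
 [57, 10, 9],
 [57, 9, 10]]
has determinant 0.) So 1 is an eigenvalue of K and (I - K) is not invertible. The finite-dimensional Fredholm alternative says: either (I - K) is invertible, or ker(I - K) ≠ {0} and then range(I - K) = ker((I - K)^*)^⊥, with dim ker(I - K) = dim ker((I - K)^*). We are in the second case, so we need both kernels. Kernel of I - K: (I - K) u = u - u (v·u) = u - u = 0, so ker(I - K) = span{u} = span{(1, -3, -3)} (it is exactly 1-dimensional because rank(I - K) = 2). Kernel of the adjoint: K is real, so (I - K)^* = I - K^T = I - v u^T, and (I - v u^T) v = v - v (u·v) = 0; hence ker((I - K)^*) = span{v} = span{(19, 3, 3)}. Therefore (I - K) x = y is solvable iff <y, v> = 0, i.e. iff 19y_1 + 3y_2 + 3y_3 = 0. When this holds, K y = u (v·y) = 0, so (I - K) y = y and x = y is a particular solution; the full solution set is the line x = y + c·u = y + c·(1, -3, -3), c ∈ C.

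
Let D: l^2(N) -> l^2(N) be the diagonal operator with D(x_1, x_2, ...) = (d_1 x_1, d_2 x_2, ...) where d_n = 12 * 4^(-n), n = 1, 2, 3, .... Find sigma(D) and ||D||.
sigma(D) = {12 * 4^(-n) : n ≥ 1} ∪ {0}; ||D|| = 3

A bounded diagonal operator on l^2 with diagonal entries d_n has spectrum equal to the closure of {d_n : n ≥ 1}: every d_n is an eigenvalue (with eigenvector e_n), so {d_n} ⊂ sigma(D); the spectrum is closed, so its closure is too; and for lambda not in the closure, (D - lambda I) has bounded inverse (the diagonal entries 1/(d_n - lambda) are bounded). For our sequence d_n = 12 * 4^(-n), n = 1, 2, 3, ...:
  - {d_n} = {12 * 4^(-n) : n ≥ 1}; the only limit point is 0
  - closure = {12 * 4^(-n) : n ≥ 1} ∪ {0}
For the norm: a diagonal operator has ||D|| = sup_n |d_n|. Here d_n = 12 * 4^(-n) is positive and decreasing, so sup_n |d_n| = d_1 = 12/4 = 3. So ||D|| = 3.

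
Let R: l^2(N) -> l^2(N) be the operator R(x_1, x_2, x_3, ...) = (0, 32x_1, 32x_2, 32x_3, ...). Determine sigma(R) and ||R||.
sigma(R) = closed disk {z in C : |z| ≤ 32}; ||R|| = 32

Note R = 32·U where U is the unit right shift (U x)_k = x_{k-1} (with x_0 := 0); so ||R|| = 32||U|| and sigma(R) = 32·sigma(U). ||R x||^2 = sum_{k≥1} |32x_k|^2 = 1024||x||^2, so ||R|| = 32 and sigma(R) ⊂ {|z| ≤ 32}. For any |lambda| < 32, the equation (R - lambda I) x = 0 forces x_1 = 0, then 32x_k = lambda x_{k+1} ⇒ x = 0, so R has no eigenvalues. But (R - lambda I) is not surjective for |lambda| < 32: solving (R - lambda I) x = e_1 would require x_n proportional to (lambda/32)^(-n), which is not in l^2. So every |lambda| < 32 lies in the residual spectrum. The boundary |lambda| = 32 is in the approximate point spectrum (the spectrum is closed). Hence sigma(R) is the closed disk of radius 32.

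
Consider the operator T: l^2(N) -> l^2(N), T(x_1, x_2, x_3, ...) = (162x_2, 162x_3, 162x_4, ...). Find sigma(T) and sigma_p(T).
sigma(T) = closed disk {z in C : |z| ≤ 162}; sigma_p(T) = open disk {z in C : |z| < 162}

Note T = 162·V where V is the unit left shift (V x)_k = x_{k+1}; so sigma(T) = 162·sigma(V) and ||T|| = 162||V||. ||T x||^2 = 26244sum_{k≥2} |x_k|^2 ≤ 26244||x||^2, with equality on {x : x_1 = 0}, so ||T|| = 162. For any lambda with |lambda| < 162, set r = lambda/162 (|r| < 1); the vector x = (1, r, r^2, ...) is in l^2 and satisfies T x = 162(r, r^2, ...) = lambda x, so lambda is an eigenvalue. On the boundary |lambda| = 162 the geometric series diverges, so no l^2 eigenvector exists, but these lambda lie in the approximate point spectrum. Hence sigma(T) is the closed disk of radius 162 and sigma_p(T) is the open disk.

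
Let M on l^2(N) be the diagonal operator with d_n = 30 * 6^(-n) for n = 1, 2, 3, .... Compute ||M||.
||M|| = 5 (attained at n = 1)

For M diagonal, ||M|| = sup_n |d_n|. The sequence d_n = 30 * 6^(-n) is positive and strictly decreasing (ratio 6^(-1) < 1), so the supremum is d_1 = 30/6 = 5. Hence ||M|| = 5.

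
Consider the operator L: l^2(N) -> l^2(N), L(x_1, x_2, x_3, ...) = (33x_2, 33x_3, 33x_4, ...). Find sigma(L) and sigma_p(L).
sigma(L) = closed disk {z in C : |z| ≤ 33}; sigma_p(L) = open disk {z in C : |z| < 33}

Note L = 33·V where V is the unit left shift (V x)_k = x_{k+1}; so sigma(L) = 33·sigma(V) and ||L|| = 33||V||. ||L x||^2 = 1089sum_{k≥2} |x_k|^2 ≤ 1089||x||^2, with equality on {x : x_1 = 0}, so ||L|| = 33. For any lambda with |lambda| < 33, set r = lambda/33 (|r| < 1); the vector x = (1, r, r^2, ...) is in l^2 and satisfies L x = 33(r, r^2, ...) = lambda x, so lambda is an eigenvalue. On the boundary |lambda| = 33 the geometric series diverges, so no l^2 eigenvector exists, but these lambda lie in the approximate point spectrum. Hence sigma(L) is the closed disk of radius 33 and sigma_p(L) is the open disk.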